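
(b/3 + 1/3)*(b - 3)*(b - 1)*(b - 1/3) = b^4/3 - 10*b^3/9 + 10*b/9 - 1/3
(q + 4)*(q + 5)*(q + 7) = q^3 + 16*q^2 + 83*q + 140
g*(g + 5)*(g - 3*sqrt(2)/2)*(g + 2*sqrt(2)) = g^4 + sqrt(2)*g^3/2 + 5*g^3 - 6*g^2 + 5*sqrt(2)*g^2/2 - 30*g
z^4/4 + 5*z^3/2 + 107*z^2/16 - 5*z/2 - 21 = (z/4 + 1)*(z - 3/2)*(z + 7/2)*(z + 4)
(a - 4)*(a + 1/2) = a^2 - 7*a/2 - 2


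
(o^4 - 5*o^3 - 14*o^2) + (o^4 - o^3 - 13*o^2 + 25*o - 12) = 2*o^4 - 6*o^3 - 27*o^2 + 25*o - 12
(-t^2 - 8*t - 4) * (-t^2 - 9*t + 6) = t^4 + 17*t^3 + 70*t^2 - 12*t - 24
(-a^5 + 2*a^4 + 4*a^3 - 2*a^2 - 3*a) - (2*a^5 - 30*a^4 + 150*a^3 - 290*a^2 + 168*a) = -3*a^5 + 32*a^4 - 146*a^3 + 288*a^2 - 171*a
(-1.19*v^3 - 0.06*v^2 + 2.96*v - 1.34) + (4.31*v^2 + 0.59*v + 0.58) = -1.19*v^3 + 4.25*v^2 + 3.55*v - 0.76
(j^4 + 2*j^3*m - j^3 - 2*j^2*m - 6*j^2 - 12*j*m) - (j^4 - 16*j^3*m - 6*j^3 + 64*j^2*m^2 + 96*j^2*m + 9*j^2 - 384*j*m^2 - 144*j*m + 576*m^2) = 18*j^3*m + 5*j^3 - 64*j^2*m^2 - 98*j^2*m - 15*j^2 + 384*j*m^2 + 132*j*m - 576*m^2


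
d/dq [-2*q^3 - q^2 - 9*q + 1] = -6*q^2 - 2*q - 9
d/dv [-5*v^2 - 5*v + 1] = -10*v - 5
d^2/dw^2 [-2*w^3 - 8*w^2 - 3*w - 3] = -12*w - 16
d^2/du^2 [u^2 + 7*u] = 2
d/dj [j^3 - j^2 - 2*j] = 3*j^2 - 2*j - 2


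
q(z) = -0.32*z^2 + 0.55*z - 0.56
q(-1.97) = -2.89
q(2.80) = -1.53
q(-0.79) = -1.19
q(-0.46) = -0.88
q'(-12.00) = 8.23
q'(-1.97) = 1.81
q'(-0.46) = 0.84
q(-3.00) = -5.09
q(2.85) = -1.59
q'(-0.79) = 1.06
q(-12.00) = -53.24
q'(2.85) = -1.27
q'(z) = 0.55 - 0.64*z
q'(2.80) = -1.24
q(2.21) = -0.91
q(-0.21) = -0.69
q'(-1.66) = 1.61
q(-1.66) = -2.35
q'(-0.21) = 0.68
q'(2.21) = -0.86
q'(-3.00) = 2.47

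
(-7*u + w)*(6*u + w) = -42*u^2 - u*w + w^2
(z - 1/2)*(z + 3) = z^2 + 5*z/2 - 3/2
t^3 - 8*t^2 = t^2*(t - 8)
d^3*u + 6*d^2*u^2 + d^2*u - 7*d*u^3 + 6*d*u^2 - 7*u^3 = (d - u)*(d + 7*u)*(d*u + u)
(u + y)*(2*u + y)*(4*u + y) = 8*u^3 + 14*u^2*y + 7*u*y^2 + y^3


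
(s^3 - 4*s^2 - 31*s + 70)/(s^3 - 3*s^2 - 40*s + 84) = (s + 5)/(s + 6)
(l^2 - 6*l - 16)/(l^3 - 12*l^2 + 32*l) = (l + 2)/(l*(l - 4))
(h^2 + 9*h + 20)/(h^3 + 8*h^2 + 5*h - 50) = (h + 4)/(h^2 + 3*h - 10)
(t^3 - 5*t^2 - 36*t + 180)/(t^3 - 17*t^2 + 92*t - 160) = (t^2 - 36)/(t^2 - 12*t + 32)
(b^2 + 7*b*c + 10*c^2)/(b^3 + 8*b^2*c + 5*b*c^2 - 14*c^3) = (b + 5*c)/(b^2 + 6*b*c - 7*c^2)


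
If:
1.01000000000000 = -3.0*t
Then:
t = -0.34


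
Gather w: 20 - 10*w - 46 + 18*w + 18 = 8*w - 8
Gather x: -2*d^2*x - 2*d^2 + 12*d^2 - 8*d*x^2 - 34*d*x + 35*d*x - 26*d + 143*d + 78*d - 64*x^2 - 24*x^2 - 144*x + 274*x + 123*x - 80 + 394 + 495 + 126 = 10*d^2 + 195*d + x^2*(-8*d - 88) + x*(-2*d^2 + d + 253) + 935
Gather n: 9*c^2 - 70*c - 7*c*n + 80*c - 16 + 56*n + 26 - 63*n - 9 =9*c^2 + 10*c + n*(-7*c - 7) + 1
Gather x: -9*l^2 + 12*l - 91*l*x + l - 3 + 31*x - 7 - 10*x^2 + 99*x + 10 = -9*l^2 + 13*l - 10*x^2 + x*(130 - 91*l)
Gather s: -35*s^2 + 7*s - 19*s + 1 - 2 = -35*s^2 - 12*s - 1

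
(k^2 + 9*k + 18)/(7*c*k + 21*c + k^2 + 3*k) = (k + 6)/(7*c + k)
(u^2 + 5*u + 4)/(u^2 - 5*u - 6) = (u + 4)/(u - 6)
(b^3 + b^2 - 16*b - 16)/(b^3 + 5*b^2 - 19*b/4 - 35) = 4*(b^2 - 3*b - 4)/(4*b^2 + 4*b - 35)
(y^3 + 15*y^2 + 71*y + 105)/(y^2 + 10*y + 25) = (y^2 + 10*y + 21)/(y + 5)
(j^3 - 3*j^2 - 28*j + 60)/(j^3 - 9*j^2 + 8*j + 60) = (j^2 + 3*j - 10)/(j^2 - 3*j - 10)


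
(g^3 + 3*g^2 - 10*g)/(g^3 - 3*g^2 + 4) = g*(g + 5)/(g^2 - g - 2)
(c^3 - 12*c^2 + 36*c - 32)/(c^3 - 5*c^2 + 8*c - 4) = (c - 8)/(c - 1)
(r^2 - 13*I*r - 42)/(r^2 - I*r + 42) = (r - 6*I)/(r + 6*I)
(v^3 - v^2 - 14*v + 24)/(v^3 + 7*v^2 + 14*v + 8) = (v^2 - 5*v + 6)/(v^2 + 3*v + 2)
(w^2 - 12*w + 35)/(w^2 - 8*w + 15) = (w - 7)/(w - 3)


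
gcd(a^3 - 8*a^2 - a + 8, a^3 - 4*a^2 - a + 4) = a^2 - 1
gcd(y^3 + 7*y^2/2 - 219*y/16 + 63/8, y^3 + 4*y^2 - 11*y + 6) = y + 6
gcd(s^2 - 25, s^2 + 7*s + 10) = s + 5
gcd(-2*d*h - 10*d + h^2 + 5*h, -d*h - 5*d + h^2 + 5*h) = h + 5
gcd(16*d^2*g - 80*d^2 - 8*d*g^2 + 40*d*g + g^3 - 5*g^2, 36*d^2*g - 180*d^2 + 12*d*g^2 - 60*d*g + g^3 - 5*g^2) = g - 5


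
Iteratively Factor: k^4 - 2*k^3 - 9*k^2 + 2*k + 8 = (k + 1)*(k^3 - 3*k^2 - 6*k + 8) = (k - 4)*(k + 1)*(k^2 + k - 2) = (k - 4)*(k - 1)*(k + 1)*(k + 2)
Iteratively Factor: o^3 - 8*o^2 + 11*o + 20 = (o - 5)*(o^2 - 3*o - 4) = (o - 5)*(o + 1)*(o - 4)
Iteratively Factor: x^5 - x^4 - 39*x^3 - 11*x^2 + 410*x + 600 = (x - 5)*(x^4 + 4*x^3 - 19*x^2 - 106*x - 120) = (x - 5)*(x + 4)*(x^3 - 19*x - 30) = (x - 5)*(x + 3)*(x + 4)*(x^2 - 3*x - 10) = (x - 5)*(x + 2)*(x + 3)*(x + 4)*(x - 5)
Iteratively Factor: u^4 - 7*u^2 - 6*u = (u - 3)*(u^3 + 3*u^2 + 2*u) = u*(u - 3)*(u^2 + 3*u + 2) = u*(u - 3)*(u + 1)*(u + 2)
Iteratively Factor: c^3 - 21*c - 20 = (c - 5)*(c^2 + 5*c + 4) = (c - 5)*(c + 4)*(c + 1)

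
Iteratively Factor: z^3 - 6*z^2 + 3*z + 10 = (z + 1)*(z^2 - 7*z + 10) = (z - 2)*(z + 1)*(z - 5)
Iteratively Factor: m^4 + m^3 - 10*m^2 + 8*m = (m)*(m^3 + m^2 - 10*m + 8) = m*(m - 1)*(m^2 + 2*m - 8) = m*(m - 2)*(m - 1)*(m + 4)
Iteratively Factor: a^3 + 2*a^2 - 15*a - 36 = (a - 4)*(a^2 + 6*a + 9) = (a - 4)*(a + 3)*(a + 3)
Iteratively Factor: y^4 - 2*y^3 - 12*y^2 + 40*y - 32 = (y - 2)*(y^3 - 12*y + 16) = (y - 2)^2*(y^2 + 2*y - 8) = (y - 2)^3*(y + 4)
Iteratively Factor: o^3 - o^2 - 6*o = (o - 3)*(o^2 + 2*o) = o*(o - 3)*(o + 2)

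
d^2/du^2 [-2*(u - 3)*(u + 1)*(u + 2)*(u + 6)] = -24*u^2 - 72*u + 28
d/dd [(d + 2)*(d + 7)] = 2*d + 9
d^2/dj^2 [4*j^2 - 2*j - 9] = 8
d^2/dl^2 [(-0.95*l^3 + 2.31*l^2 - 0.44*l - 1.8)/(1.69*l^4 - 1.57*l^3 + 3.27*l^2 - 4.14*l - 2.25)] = (-5.42658999999999*l^9 + 39.585546*l^8 - 20.355036*l^7 - 201.093226*l^6 + 266.479044*l^5 - 76.217616*l^4 + 62.839008*l^3 - 200.28411*l^2 + 136.07919*l - 56.60361)/(4.826809*l^12 - 13.452231*l^11 + 40.515384*l^10 - 91.400401*l^9 + 125.022969*l^8 - 182.431359*l^7 + 158.146506*l^6 - 49.771584*l^5 + 33.881976*l^4 + 87.957981*l^3 - 66.029175*l^2 - 62.87625*l - 11.390625)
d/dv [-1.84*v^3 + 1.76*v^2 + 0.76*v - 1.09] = -5.52*v^2 + 3.52*v + 0.76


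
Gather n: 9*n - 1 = 9*n - 1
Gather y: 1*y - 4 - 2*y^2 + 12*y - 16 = -2*y^2 + 13*y - 20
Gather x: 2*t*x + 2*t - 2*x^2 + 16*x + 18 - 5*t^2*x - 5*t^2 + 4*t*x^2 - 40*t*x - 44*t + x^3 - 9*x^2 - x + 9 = -5*t^2 - 42*t + x^3 + x^2*(4*t - 11) + x*(-5*t^2 - 38*t + 15) + 27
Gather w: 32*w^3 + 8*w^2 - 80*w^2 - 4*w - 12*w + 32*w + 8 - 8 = 32*w^3 - 72*w^2 + 16*w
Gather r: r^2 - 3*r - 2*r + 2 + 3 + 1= r^2 - 5*r + 6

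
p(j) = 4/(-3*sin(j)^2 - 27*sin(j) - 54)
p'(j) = 4*(6*sin(j)*cos(j) + 27*cos(j))/(-3*sin(j)^2 - 27*sin(j) - 54)^2 = 4*(2*sin(j) + 9)*cos(j)/(3*(sin(j)^2 + 9*sin(j) + 18)^2)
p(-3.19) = -0.07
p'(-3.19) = -0.04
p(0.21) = -0.07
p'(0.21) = 0.03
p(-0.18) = -0.08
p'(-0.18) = 0.04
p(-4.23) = -0.05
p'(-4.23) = -0.01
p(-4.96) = -0.05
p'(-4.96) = 0.00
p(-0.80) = -0.11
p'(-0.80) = 0.05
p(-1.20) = -0.13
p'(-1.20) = 0.03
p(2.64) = -0.06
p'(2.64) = -0.02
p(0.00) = -0.07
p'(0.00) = 0.04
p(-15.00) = -0.11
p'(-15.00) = -0.05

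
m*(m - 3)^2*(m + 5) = m^4 - m^3 - 21*m^2 + 45*m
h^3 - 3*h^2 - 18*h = h*(h - 6)*(h + 3)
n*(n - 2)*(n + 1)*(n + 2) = n^4 + n^3 - 4*n^2 - 4*n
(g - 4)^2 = g^2 - 8*g + 16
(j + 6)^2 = j^2 + 12*j + 36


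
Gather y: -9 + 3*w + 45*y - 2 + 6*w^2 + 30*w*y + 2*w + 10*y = 6*w^2 + 5*w + y*(30*w + 55) - 11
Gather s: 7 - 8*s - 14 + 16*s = 8*s - 7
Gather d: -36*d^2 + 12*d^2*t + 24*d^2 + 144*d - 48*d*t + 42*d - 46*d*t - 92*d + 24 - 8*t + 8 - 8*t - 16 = d^2*(12*t - 12) + d*(94 - 94*t) - 16*t + 16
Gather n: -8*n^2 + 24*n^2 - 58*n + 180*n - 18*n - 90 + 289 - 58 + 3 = 16*n^2 + 104*n + 144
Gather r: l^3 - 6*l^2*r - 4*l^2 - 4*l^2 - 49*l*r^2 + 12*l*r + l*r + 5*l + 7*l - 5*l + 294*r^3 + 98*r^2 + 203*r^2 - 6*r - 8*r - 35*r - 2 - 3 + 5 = l^3 - 8*l^2 + 7*l + 294*r^3 + r^2*(301 - 49*l) + r*(-6*l^2 + 13*l - 49)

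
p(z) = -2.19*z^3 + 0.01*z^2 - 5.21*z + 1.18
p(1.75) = -19.64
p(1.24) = -9.44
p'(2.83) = -57.77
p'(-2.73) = -54.23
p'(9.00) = -537.20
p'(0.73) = -8.70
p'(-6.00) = -241.85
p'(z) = -6.57*z^2 + 0.02*z - 5.21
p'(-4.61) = -144.93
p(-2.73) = 60.04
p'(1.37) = -17.51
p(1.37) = -11.57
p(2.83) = -63.12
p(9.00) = -1641.41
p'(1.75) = -25.30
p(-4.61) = 239.97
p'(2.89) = -60.03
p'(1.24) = -15.29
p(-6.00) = 505.84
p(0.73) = -3.47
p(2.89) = -66.65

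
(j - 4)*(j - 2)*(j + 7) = j^3 + j^2 - 34*j + 56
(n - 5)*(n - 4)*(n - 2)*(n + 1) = n^4 - 10*n^3 + 27*n^2 - 2*n - 40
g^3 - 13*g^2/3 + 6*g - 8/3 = (g - 2)*(g - 4/3)*(g - 1)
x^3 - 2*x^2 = x^2*(x - 2)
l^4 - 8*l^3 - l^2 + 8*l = l*(l - 8)*(l - 1)*(l + 1)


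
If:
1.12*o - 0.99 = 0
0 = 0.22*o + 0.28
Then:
No Solution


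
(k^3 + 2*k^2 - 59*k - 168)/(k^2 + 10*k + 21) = k - 8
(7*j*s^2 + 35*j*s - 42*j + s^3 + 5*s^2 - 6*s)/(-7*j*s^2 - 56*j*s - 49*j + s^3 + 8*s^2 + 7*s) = (-7*j*s^2 - 35*j*s + 42*j - s^3 - 5*s^2 + 6*s)/(7*j*s^2 + 56*j*s + 49*j - s^3 - 8*s^2 - 7*s)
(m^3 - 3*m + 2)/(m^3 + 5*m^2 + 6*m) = (m^2 - 2*m + 1)/(m*(m + 3))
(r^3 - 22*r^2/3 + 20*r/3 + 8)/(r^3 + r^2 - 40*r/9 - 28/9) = 3*(r - 6)/(3*r + 7)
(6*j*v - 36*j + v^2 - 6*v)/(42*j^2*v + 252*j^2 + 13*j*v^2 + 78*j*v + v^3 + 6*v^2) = (v - 6)/(7*j*v + 42*j + v^2 + 6*v)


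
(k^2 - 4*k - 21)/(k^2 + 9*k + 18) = (k - 7)/(k + 6)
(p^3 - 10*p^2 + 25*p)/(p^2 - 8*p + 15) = p*(p - 5)/(p - 3)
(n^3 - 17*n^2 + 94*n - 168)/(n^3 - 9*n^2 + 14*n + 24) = (n - 7)/(n + 1)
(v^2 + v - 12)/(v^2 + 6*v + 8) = (v - 3)/(v + 2)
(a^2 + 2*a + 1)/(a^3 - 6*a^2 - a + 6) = (a + 1)/(a^2 - 7*a + 6)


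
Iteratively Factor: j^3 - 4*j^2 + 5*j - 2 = (j - 2)*(j^2 - 2*j + 1) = (j - 2)*(j - 1)*(j - 1)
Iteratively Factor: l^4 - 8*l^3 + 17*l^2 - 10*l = (l)*(l^3 - 8*l^2 + 17*l - 10) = l*(l - 5)*(l^2 - 3*l + 2) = l*(l - 5)*(l - 2)*(l - 1)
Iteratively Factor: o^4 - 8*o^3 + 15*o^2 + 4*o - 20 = (o - 2)*(o^3 - 6*o^2 + 3*o + 10) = (o - 2)*(o + 1)*(o^2 - 7*o + 10) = (o - 5)*(o - 2)*(o + 1)*(o - 2)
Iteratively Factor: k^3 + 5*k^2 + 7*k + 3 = (k + 1)*(k^2 + 4*k + 3) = (k + 1)^2*(k + 3)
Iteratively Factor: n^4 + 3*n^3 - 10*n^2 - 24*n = (n - 3)*(n^3 + 6*n^2 + 8*n) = n*(n - 3)*(n^2 + 6*n + 8) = n*(n - 3)*(n + 4)*(n + 2)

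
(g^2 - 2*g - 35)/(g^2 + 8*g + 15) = (g - 7)/(g + 3)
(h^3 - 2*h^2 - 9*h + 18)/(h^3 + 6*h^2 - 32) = (h^2 - 9)/(h^2 + 8*h + 16)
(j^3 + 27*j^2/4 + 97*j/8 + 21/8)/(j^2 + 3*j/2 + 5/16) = 2*(2*j^2 + 13*j + 21)/(4*j + 5)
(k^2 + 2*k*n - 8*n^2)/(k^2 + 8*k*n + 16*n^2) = (k - 2*n)/(k + 4*n)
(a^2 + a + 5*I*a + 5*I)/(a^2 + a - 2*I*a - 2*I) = (a + 5*I)/(a - 2*I)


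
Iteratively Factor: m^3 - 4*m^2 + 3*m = (m - 1)*(m^2 - 3*m) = (m - 3)*(m - 1)*(m)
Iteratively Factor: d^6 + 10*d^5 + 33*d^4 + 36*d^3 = (d)*(d^5 + 10*d^4 + 33*d^3 + 36*d^2) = d^2*(d^4 + 10*d^3 + 33*d^2 + 36*d) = d^2*(d + 4)*(d^3 + 6*d^2 + 9*d) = d^2*(d + 3)*(d + 4)*(d^2 + 3*d) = d^2*(d + 3)^2*(d + 4)*(d)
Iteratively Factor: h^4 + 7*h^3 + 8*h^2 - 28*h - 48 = (h + 3)*(h^3 + 4*h^2 - 4*h - 16) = (h + 3)*(h + 4)*(h^2 - 4) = (h + 2)*(h + 3)*(h + 4)*(h - 2)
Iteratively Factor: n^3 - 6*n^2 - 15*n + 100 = (n + 4)*(n^2 - 10*n + 25) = (n - 5)*(n + 4)*(n - 5)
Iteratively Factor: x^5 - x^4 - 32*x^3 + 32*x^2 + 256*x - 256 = (x + 4)*(x^4 - 5*x^3 - 12*x^2 + 80*x - 64) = (x - 4)*(x + 4)*(x^3 - x^2 - 16*x + 16) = (x - 4)*(x - 1)*(x + 4)*(x^2 - 16) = (x - 4)^2*(x - 1)*(x + 4)*(x + 4)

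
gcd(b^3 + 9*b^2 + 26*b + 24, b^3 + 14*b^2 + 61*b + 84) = b^2 + 7*b + 12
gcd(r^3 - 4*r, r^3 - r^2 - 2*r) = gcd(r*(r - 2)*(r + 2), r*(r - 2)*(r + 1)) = r^2 - 2*r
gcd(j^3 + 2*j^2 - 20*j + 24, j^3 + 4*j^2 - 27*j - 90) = j + 6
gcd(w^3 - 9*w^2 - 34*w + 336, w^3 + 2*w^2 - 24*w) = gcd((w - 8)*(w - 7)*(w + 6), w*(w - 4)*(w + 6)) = w + 6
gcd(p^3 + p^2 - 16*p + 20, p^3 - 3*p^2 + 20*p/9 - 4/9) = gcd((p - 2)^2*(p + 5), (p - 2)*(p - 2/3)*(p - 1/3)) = p - 2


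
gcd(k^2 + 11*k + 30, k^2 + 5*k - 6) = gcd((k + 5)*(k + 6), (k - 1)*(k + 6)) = k + 6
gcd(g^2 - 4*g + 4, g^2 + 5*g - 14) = g - 2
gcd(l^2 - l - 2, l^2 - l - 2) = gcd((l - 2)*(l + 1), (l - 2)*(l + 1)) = l^2 - l - 2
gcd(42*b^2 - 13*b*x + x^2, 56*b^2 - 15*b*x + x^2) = -7*b + x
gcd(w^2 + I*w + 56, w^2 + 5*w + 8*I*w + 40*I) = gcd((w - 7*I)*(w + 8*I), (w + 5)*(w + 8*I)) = w + 8*I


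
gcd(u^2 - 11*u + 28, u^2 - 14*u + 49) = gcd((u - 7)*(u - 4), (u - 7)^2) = u - 7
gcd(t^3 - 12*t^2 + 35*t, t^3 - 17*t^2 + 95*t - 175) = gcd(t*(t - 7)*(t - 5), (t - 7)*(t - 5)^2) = t^2 - 12*t + 35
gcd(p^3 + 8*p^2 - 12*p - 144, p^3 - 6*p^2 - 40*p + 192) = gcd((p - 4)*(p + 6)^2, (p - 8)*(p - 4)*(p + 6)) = p^2 + 2*p - 24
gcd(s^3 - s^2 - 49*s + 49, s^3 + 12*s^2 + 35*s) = s + 7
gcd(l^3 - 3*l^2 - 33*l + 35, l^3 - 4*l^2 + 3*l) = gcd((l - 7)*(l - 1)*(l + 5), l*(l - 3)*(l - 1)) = l - 1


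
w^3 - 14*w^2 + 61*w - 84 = (w - 7)*(w - 4)*(w - 3)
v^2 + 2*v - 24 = (v - 4)*(v + 6)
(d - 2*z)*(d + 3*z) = d^2 + d*z - 6*z^2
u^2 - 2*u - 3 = (u - 3)*(u + 1)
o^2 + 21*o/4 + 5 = (o + 5/4)*(o + 4)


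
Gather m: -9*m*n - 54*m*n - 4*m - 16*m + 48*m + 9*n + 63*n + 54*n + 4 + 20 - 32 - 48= m*(28 - 63*n) + 126*n - 56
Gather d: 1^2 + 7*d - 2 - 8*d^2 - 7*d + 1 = -8*d^2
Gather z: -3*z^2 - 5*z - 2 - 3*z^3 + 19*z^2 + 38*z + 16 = -3*z^3 + 16*z^2 + 33*z + 14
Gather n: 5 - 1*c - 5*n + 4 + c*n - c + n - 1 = -2*c + n*(c - 4) + 8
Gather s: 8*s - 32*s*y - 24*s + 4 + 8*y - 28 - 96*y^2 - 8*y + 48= s*(-32*y - 16) - 96*y^2 + 24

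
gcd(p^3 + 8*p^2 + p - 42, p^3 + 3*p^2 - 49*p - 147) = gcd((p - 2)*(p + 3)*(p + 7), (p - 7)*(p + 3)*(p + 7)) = p^2 + 10*p + 21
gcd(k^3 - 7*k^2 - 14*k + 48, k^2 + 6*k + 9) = k + 3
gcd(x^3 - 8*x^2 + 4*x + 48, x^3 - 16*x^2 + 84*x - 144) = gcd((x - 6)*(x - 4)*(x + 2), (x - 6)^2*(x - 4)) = x^2 - 10*x + 24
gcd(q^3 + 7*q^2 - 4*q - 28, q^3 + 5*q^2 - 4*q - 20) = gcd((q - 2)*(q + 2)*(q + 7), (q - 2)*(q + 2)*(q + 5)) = q^2 - 4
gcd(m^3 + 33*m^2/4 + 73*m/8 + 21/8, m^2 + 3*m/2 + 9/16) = m + 3/4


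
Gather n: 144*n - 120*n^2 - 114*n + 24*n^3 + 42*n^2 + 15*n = 24*n^3 - 78*n^2 + 45*n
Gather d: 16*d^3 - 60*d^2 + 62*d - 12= 16*d^3 - 60*d^2 + 62*d - 12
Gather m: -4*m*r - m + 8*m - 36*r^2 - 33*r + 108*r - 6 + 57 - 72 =m*(7 - 4*r) - 36*r^2 + 75*r - 21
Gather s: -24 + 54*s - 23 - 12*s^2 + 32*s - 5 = -12*s^2 + 86*s - 52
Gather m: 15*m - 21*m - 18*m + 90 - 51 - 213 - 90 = -24*m - 264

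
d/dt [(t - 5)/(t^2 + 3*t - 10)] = (t^2 + 3*t - (t - 5)*(2*t + 3) - 10)/(t^2 + 3*t - 10)^2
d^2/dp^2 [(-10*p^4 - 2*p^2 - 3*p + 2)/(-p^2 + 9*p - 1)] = 2*(10*p^6 - 270*p^5 + 2460*p^4 - 699*p^3 + 48*p^2 + 45*p - 131)/(p^6 - 27*p^5 + 246*p^4 - 783*p^3 + 246*p^2 - 27*p + 1)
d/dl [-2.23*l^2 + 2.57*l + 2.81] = 2.57 - 4.46*l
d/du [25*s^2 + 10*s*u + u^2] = 10*s + 2*u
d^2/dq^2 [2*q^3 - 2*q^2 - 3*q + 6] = 12*q - 4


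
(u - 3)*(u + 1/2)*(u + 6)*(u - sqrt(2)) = u^4 - sqrt(2)*u^3 + 7*u^3/2 - 33*u^2/2 - 7*sqrt(2)*u^2/2 - 9*u + 33*sqrt(2)*u/2 + 9*sqrt(2)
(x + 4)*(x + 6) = x^2 + 10*x + 24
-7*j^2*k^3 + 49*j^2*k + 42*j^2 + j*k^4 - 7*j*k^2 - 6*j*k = (-7*j + k)*(k - 3)*(k + 2)*(j*k + j)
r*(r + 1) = r^2 + r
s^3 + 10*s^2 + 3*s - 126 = (s - 3)*(s + 6)*(s + 7)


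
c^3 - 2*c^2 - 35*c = c*(c - 7)*(c + 5)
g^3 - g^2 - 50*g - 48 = (g - 8)*(g + 1)*(g + 6)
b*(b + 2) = b^2 + 2*b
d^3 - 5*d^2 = d^2*(d - 5)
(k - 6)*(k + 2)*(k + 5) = k^3 + k^2 - 32*k - 60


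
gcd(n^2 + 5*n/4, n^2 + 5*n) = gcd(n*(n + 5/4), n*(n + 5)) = n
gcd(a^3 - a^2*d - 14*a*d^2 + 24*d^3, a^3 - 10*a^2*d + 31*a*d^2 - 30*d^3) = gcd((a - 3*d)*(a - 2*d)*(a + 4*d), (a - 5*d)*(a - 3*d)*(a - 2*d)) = a^2 - 5*a*d + 6*d^2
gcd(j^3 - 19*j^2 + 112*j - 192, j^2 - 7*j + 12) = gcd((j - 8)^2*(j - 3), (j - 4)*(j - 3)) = j - 3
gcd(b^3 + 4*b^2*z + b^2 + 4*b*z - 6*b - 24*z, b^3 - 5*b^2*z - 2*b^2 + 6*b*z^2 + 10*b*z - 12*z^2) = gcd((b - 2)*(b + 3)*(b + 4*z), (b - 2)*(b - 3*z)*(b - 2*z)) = b - 2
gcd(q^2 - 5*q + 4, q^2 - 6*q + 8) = q - 4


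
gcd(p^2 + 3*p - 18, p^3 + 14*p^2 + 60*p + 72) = p + 6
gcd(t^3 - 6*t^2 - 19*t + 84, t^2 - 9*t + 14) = t - 7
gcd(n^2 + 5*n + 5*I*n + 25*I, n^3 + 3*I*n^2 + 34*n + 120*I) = n + 5*I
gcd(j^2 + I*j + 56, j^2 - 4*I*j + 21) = j - 7*I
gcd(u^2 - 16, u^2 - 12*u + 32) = u - 4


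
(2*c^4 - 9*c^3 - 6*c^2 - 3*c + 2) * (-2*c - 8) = -4*c^5 + 2*c^4 + 84*c^3 + 54*c^2 + 20*c - 16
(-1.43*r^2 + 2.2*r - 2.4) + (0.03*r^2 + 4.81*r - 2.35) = -1.4*r^2 + 7.01*r - 4.75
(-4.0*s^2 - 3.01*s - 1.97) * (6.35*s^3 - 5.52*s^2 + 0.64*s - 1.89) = -25.4*s^5 + 2.9665*s^4 + 1.5457*s^3 + 16.508*s^2 + 4.4281*s + 3.7233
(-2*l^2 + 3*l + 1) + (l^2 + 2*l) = -l^2 + 5*l + 1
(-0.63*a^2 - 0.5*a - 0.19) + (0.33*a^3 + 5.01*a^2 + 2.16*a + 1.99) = 0.33*a^3 + 4.38*a^2 + 1.66*a + 1.8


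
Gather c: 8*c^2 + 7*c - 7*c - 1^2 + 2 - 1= 8*c^2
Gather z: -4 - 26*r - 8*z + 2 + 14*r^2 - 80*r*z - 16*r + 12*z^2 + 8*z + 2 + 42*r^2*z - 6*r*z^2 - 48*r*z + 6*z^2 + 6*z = 14*r^2 - 42*r + z^2*(18 - 6*r) + z*(42*r^2 - 128*r + 6)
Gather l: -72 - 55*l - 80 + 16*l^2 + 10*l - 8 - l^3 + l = -l^3 + 16*l^2 - 44*l - 160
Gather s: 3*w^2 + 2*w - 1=3*w^2 + 2*w - 1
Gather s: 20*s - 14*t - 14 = 20*s - 14*t - 14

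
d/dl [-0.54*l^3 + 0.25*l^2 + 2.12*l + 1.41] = -1.62*l^2 + 0.5*l + 2.12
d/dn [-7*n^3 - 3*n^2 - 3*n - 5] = -21*n^2 - 6*n - 3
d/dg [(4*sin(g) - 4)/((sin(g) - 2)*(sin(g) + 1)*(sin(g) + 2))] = 8*(-sin(g)^3 + sin(g)^2 + sin(g) - 4)*cos(g)/((sin(g) - 2)^2*(sin(g) + 1)^2*(sin(g) + 2)^2)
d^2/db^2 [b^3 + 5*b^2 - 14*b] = 6*b + 10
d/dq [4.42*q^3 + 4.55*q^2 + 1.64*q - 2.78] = 13.26*q^2 + 9.1*q + 1.64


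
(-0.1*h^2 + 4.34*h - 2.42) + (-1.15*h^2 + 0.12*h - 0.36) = -1.25*h^2 + 4.46*h - 2.78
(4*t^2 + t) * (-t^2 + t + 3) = -4*t^4 + 3*t^3 + 13*t^2 + 3*t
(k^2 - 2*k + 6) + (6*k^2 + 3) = 7*k^2 - 2*k + 9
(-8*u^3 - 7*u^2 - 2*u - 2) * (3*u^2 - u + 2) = -24*u^5 - 13*u^4 - 15*u^3 - 18*u^2 - 2*u - 4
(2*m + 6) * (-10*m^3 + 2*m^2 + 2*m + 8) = -20*m^4 - 56*m^3 + 16*m^2 + 28*m + 48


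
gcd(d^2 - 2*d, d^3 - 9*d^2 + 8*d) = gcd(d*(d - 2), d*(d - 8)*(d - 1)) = d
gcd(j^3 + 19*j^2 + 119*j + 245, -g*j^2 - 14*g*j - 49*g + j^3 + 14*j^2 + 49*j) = j^2 + 14*j + 49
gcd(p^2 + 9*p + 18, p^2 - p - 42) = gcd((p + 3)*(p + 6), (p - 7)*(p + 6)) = p + 6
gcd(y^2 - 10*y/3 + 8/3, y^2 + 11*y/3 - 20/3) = y - 4/3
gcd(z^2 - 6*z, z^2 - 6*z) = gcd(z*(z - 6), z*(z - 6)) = z^2 - 6*z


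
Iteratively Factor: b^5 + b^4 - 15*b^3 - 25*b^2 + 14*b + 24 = (b + 3)*(b^4 - 2*b^3 - 9*b^2 + 2*b + 8) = (b - 4)*(b + 3)*(b^3 + 2*b^2 - b - 2) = (b - 4)*(b + 2)*(b + 3)*(b^2 - 1) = (b - 4)*(b - 1)*(b + 2)*(b + 3)*(b + 1)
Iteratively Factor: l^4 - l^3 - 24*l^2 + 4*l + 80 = (l + 2)*(l^3 - 3*l^2 - 18*l + 40) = (l - 5)*(l + 2)*(l^2 + 2*l - 8) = (l - 5)*(l - 2)*(l + 2)*(l + 4)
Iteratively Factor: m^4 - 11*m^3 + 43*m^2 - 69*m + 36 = (m - 4)*(m^3 - 7*m^2 + 15*m - 9) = (m - 4)*(m - 1)*(m^2 - 6*m + 9) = (m - 4)*(m - 3)*(m - 1)*(m - 3)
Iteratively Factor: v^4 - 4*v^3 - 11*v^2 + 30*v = (v - 5)*(v^3 + v^2 - 6*v) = (v - 5)*(v - 2)*(v^2 + 3*v) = (v - 5)*(v - 2)*(v + 3)*(v)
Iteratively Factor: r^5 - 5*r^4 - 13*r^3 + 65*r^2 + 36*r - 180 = (r - 5)*(r^4 - 13*r^2 + 36) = (r - 5)*(r - 3)*(r^3 + 3*r^2 - 4*r - 12) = (r - 5)*(r - 3)*(r + 3)*(r^2 - 4) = (r - 5)*(r - 3)*(r + 2)*(r + 3)*(r - 2)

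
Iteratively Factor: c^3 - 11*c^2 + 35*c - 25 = (c - 5)*(c^2 - 6*c + 5) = (c - 5)^2*(c - 1)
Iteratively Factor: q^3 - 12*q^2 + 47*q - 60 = (q - 5)*(q^2 - 7*q + 12) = (q - 5)*(q - 3)*(q - 4)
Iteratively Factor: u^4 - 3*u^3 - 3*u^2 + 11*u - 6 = (u - 1)*(u^3 - 2*u^2 - 5*u + 6) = (u - 1)^2*(u^2 - u - 6) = (u - 1)^2*(u + 2)*(u - 3)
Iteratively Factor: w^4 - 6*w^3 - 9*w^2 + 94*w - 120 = (w - 5)*(w^3 - w^2 - 14*w + 24) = (w - 5)*(w - 3)*(w^2 + 2*w - 8) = (w - 5)*(w - 3)*(w - 2)*(w + 4)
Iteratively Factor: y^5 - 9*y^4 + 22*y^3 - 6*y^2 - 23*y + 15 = (y - 1)*(y^4 - 8*y^3 + 14*y^2 + 8*y - 15) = (y - 1)*(y + 1)*(y^3 - 9*y^2 + 23*y - 15) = (y - 3)*(y - 1)*(y + 1)*(y^2 - 6*y + 5) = (y - 5)*(y - 3)*(y - 1)*(y + 1)*(y - 1)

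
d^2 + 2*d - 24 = (d - 4)*(d + 6)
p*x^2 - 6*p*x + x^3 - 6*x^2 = x*(p + x)*(x - 6)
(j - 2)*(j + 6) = j^2 + 4*j - 12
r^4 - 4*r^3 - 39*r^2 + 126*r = r*(r - 7)*(r - 3)*(r + 6)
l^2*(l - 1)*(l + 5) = l^4 + 4*l^3 - 5*l^2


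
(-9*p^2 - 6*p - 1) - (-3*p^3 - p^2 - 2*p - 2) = 3*p^3 - 8*p^2 - 4*p + 1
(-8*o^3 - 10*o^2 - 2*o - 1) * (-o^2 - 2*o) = 8*o^5 + 26*o^4 + 22*o^3 + 5*o^2 + 2*o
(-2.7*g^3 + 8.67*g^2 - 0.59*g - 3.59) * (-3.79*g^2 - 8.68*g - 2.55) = 10.233*g^5 - 9.4233*g^4 - 66.1345*g^3 - 3.3812*g^2 + 32.6657*g + 9.1545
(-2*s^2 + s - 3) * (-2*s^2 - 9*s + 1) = 4*s^4 + 16*s^3 - 5*s^2 + 28*s - 3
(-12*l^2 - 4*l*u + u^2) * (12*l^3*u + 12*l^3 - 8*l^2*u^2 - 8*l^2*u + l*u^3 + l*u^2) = -144*l^5*u - 144*l^5 + 48*l^4*u^2 + 48*l^4*u + 32*l^3*u^3 + 32*l^3*u^2 - 12*l^2*u^4 - 12*l^2*u^3 + l*u^5 + l*u^4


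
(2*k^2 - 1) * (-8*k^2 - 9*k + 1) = -16*k^4 - 18*k^3 + 10*k^2 + 9*k - 1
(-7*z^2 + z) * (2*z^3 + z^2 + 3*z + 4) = -14*z^5 - 5*z^4 - 20*z^3 - 25*z^2 + 4*z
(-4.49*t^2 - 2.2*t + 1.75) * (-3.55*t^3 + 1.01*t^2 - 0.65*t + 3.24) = 15.9395*t^5 + 3.2751*t^4 - 5.516*t^3 - 11.3501*t^2 - 8.2655*t + 5.67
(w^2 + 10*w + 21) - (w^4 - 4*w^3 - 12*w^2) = -w^4 + 4*w^3 + 13*w^2 + 10*w + 21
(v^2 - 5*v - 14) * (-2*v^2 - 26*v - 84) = -2*v^4 - 16*v^3 + 74*v^2 + 784*v + 1176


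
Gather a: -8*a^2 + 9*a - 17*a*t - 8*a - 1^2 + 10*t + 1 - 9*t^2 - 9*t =-8*a^2 + a*(1 - 17*t) - 9*t^2 + t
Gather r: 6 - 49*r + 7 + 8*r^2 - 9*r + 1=8*r^2 - 58*r + 14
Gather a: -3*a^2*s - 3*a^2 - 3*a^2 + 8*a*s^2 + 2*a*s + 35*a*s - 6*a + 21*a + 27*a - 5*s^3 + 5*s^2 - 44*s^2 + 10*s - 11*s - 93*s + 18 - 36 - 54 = a^2*(-3*s - 6) + a*(8*s^2 + 37*s + 42) - 5*s^3 - 39*s^2 - 94*s - 72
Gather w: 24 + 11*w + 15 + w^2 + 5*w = w^2 + 16*w + 39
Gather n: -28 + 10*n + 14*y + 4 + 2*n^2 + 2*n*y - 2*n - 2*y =2*n^2 + n*(2*y + 8) + 12*y - 24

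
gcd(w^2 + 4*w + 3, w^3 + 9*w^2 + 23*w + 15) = w^2 + 4*w + 3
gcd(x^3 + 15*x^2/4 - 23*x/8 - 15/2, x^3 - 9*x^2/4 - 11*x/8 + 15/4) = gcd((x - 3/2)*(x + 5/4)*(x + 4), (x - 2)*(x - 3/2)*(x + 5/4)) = x^2 - x/4 - 15/8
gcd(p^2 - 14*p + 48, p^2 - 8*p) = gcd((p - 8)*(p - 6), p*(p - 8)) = p - 8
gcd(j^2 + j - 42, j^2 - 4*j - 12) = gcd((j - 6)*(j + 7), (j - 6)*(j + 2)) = j - 6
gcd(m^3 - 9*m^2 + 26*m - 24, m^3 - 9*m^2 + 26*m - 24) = m^3 - 9*m^2 + 26*m - 24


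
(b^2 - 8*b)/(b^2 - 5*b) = (b - 8)/(b - 5)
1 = 1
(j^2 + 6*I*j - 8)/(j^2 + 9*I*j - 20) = (j + 2*I)/(j + 5*I)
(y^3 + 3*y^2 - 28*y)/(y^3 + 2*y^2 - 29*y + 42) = y*(y - 4)/(y^2 - 5*y + 6)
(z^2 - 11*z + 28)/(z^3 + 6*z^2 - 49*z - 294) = (z - 4)/(z^2 + 13*z + 42)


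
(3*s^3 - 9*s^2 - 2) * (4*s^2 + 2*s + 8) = 12*s^5 - 30*s^4 + 6*s^3 - 80*s^2 - 4*s - 16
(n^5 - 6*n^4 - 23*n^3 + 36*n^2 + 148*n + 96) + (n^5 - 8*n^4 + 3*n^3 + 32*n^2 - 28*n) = 2*n^5 - 14*n^4 - 20*n^3 + 68*n^2 + 120*n + 96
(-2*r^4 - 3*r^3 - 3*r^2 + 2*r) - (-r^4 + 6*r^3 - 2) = -r^4 - 9*r^3 - 3*r^2 + 2*r + 2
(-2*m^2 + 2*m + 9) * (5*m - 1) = -10*m^3 + 12*m^2 + 43*m - 9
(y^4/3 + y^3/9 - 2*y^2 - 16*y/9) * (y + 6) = y^5/3 + 19*y^4/9 - 4*y^3/3 - 124*y^2/9 - 32*y/3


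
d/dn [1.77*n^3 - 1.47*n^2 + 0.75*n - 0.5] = 5.31*n^2 - 2.94*n + 0.75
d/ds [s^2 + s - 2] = 2*s + 1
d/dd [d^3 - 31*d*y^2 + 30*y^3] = 3*d^2 - 31*y^2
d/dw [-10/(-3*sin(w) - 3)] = -10*cos(w)/(3*(sin(w) + 1)^2)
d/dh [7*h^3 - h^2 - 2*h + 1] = 21*h^2 - 2*h - 2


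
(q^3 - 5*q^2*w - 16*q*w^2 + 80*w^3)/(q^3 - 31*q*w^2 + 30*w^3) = (q^2 - 16*w^2)/(q^2 + 5*q*w - 6*w^2)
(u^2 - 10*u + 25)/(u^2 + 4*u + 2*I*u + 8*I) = (u^2 - 10*u + 25)/(u^2 + 2*u*(2 + I) + 8*I)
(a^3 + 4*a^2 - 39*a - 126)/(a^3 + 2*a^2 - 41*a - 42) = (a + 3)/(a + 1)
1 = 1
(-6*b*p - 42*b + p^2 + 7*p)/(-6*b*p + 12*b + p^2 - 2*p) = (p + 7)/(p - 2)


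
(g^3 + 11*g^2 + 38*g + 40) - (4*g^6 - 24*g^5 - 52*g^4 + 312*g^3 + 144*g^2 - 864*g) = -4*g^6 + 24*g^5 + 52*g^4 - 311*g^3 - 133*g^2 + 902*g + 40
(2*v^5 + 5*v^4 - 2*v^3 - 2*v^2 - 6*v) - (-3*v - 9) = 2*v^5 + 5*v^4 - 2*v^3 - 2*v^2 - 3*v + 9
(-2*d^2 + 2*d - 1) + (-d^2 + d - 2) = -3*d^2 + 3*d - 3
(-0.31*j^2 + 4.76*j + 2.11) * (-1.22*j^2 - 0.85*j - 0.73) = 0.3782*j^4 - 5.5437*j^3 - 6.3939*j^2 - 5.2683*j - 1.5403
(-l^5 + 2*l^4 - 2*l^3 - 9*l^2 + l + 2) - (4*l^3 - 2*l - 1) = -l^5 + 2*l^4 - 6*l^3 - 9*l^2 + 3*l + 3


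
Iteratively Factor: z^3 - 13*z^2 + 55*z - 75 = (z - 3)*(z^2 - 10*z + 25) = (z - 5)*(z - 3)*(z - 5)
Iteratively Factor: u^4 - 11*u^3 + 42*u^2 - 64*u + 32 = (u - 4)*(u^3 - 7*u^2 + 14*u - 8) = (u - 4)*(u - 2)*(u^2 - 5*u + 4) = (u - 4)^2*(u - 2)*(u - 1)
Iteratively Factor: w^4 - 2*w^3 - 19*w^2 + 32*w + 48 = (w - 3)*(w^3 + w^2 - 16*w - 16) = (w - 3)*(w + 4)*(w^2 - 3*w - 4) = (w - 3)*(w + 1)*(w + 4)*(w - 4)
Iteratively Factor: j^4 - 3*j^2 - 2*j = (j + 1)*(j^3 - j^2 - 2*j) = (j - 2)*(j + 1)*(j^2 + j) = (j - 2)*(j + 1)^2*(j)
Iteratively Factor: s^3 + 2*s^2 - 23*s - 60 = (s + 3)*(s^2 - s - 20) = (s + 3)*(s + 4)*(s - 5)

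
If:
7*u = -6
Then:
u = -6/7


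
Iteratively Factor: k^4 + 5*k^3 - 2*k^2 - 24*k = (k - 2)*(k^3 + 7*k^2 + 12*k) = (k - 2)*(k + 3)*(k^2 + 4*k) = (k - 2)*(k + 3)*(k + 4)*(k)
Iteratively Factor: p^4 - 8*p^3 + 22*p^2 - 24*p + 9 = (p - 3)*(p^3 - 5*p^2 + 7*p - 3) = (p - 3)^2*(p^2 - 2*p + 1) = (p - 3)^2*(p - 1)*(p - 1)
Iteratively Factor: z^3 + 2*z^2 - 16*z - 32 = (z - 4)*(z^2 + 6*z + 8) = (z - 4)*(z + 2)*(z + 4)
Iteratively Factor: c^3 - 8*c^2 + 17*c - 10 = (c - 5)*(c^2 - 3*c + 2) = (c - 5)*(c - 2)*(c - 1)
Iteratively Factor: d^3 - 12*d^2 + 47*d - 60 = (d - 3)*(d^2 - 9*d + 20) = (d - 4)*(d - 3)*(d - 5)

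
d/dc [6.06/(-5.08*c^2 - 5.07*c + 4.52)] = (61.5696*c + 30.7242)/(5.08*c^2 + 5.07*c - 4.52)^2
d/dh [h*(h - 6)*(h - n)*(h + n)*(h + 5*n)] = 5*h^4 + 20*h^3*n - 24*h^3 - 3*h^2*n^2 - 90*h^2*n - 10*h*n^3 + 12*h*n^2 + 30*n^3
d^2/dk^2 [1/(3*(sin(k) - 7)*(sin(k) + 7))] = 2*(-2*sin(k)^4 - 95*sin(k)^2 + 49)/(3*(sin(k) - 7)^3*(sin(k) + 7)^3)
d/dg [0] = 0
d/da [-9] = 0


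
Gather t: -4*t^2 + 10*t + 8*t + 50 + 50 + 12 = -4*t^2 + 18*t + 112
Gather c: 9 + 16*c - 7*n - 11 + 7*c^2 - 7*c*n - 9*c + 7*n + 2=7*c^2 + c*(7 - 7*n)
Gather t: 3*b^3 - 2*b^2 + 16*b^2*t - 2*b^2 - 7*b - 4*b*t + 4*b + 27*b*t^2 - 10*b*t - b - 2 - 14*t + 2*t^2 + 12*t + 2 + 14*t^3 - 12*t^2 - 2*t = 3*b^3 - 4*b^2 - 4*b + 14*t^3 + t^2*(27*b - 10) + t*(16*b^2 - 14*b - 4)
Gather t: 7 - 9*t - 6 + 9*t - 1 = 0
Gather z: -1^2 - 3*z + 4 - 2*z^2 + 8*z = -2*z^2 + 5*z + 3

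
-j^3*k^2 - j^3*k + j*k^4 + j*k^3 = k*(-j + k)*(j + k)*(j*k + j)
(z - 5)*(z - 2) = z^2 - 7*z + 10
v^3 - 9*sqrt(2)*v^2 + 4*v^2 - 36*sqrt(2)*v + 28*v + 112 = (v + 4)*(v - 7*sqrt(2))*(v - 2*sqrt(2))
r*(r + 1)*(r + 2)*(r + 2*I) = r^4 + 3*r^3 + 2*I*r^3 + 2*r^2 + 6*I*r^2 + 4*I*r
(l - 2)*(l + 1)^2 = l^3 - 3*l - 2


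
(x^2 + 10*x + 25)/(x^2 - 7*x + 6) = (x^2 + 10*x + 25)/(x^2 - 7*x + 6)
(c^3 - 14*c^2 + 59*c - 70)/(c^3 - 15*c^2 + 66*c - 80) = (c - 7)/(c - 8)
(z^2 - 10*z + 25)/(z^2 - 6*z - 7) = (-z^2 + 10*z - 25)/(-z^2 + 6*z + 7)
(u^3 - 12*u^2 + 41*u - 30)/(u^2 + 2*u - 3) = (u^2 - 11*u + 30)/(u + 3)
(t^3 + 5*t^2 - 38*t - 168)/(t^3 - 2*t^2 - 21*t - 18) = (t^2 + 11*t + 28)/(t^2 + 4*t + 3)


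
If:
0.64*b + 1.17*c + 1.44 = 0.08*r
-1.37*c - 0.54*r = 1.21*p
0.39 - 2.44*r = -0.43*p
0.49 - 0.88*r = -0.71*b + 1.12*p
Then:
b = -90.85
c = 47.87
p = -50.31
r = -8.71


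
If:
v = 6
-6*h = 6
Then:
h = -1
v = 6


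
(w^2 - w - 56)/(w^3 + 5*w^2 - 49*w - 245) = (w - 8)/(w^2 - 2*w - 35)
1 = 1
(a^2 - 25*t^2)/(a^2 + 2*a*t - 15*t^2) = (-a + 5*t)/(-a + 3*t)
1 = 1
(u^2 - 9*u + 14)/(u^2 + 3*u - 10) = (u - 7)/(u + 5)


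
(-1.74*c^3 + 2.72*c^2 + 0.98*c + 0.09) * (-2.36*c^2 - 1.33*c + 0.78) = 4.1064*c^5 - 4.105*c^4 - 7.2876*c^3 + 0.6058*c^2 + 0.6447*c + 0.0702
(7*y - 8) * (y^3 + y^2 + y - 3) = 7*y^4 - y^3 - y^2 - 29*y + 24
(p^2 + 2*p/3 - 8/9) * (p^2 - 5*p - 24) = p^4 - 13*p^3/3 - 254*p^2/9 - 104*p/9 + 64/3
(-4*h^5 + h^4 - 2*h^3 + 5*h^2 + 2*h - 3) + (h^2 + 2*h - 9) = -4*h^5 + h^4 - 2*h^3 + 6*h^2 + 4*h - 12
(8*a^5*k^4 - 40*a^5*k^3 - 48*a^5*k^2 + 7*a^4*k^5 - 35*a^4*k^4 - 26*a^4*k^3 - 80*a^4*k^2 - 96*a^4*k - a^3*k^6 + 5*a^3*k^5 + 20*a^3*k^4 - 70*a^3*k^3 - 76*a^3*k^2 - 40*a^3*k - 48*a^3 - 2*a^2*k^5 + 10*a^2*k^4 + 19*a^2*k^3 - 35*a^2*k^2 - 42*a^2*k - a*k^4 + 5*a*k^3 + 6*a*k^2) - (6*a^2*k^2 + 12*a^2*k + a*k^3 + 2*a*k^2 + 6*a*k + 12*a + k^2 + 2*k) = 8*a^5*k^4 - 40*a^5*k^3 - 48*a^5*k^2 + 7*a^4*k^5 - 35*a^4*k^4 - 26*a^4*k^3 - 80*a^4*k^2 - 96*a^4*k - a^3*k^6 + 5*a^3*k^5 + 20*a^3*k^4 - 70*a^3*k^3 - 76*a^3*k^2 - 40*a^3*k - 48*a^3 - 2*a^2*k^5 + 10*a^2*k^4 + 19*a^2*k^3 - 41*a^2*k^2 - 54*a^2*k - a*k^4 + 4*a*k^3 + 4*a*k^2 - 6*a*k - 12*a - k^2 - 2*k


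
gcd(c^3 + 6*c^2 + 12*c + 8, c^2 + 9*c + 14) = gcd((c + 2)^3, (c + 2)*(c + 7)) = c + 2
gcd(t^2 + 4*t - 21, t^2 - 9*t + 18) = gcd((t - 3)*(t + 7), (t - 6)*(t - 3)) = t - 3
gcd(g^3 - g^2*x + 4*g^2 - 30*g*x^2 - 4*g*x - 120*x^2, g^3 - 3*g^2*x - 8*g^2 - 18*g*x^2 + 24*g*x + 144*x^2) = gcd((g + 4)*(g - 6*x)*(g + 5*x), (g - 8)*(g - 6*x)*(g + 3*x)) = -g + 6*x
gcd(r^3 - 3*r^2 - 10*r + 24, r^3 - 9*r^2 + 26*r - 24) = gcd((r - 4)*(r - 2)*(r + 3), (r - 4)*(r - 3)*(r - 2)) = r^2 - 6*r + 8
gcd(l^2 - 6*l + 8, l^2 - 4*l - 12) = 1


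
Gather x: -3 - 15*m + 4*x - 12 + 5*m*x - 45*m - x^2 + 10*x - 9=-60*m - x^2 + x*(5*m + 14) - 24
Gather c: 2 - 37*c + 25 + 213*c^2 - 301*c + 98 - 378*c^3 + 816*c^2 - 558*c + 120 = -378*c^3 + 1029*c^2 - 896*c + 245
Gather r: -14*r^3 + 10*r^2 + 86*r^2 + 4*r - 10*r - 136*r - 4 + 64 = -14*r^3 + 96*r^2 - 142*r + 60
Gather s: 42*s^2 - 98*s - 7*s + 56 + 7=42*s^2 - 105*s + 63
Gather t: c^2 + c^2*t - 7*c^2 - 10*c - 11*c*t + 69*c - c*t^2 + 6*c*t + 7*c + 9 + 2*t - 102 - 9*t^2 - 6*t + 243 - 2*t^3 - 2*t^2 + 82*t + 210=-6*c^2 + 66*c - 2*t^3 + t^2*(-c - 11) + t*(c^2 - 5*c + 78) + 360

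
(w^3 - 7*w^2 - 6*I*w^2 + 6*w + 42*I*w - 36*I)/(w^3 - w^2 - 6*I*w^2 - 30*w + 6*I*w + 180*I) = (w - 1)/(w + 5)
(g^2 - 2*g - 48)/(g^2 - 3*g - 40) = (g + 6)/(g + 5)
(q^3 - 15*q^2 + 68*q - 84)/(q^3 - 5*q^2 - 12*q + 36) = (q - 7)/(q + 3)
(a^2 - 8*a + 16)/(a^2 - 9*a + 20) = (a - 4)/(a - 5)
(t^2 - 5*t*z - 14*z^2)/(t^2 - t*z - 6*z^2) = (-t + 7*z)/(-t + 3*z)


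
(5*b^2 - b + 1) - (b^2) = 4*b^2 - b + 1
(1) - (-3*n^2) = 3*n^2 + 1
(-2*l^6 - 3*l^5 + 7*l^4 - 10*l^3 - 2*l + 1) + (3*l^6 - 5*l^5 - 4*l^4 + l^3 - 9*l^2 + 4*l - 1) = l^6 - 8*l^5 + 3*l^4 - 9*l^3 - 9*l^2 + 2*l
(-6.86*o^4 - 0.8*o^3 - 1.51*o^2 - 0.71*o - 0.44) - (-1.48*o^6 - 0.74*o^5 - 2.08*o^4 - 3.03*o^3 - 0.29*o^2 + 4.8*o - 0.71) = 1.48*o^6 + 0.74*o^5 - 4.78*o^4 + 2.23*o^3 - 1.22*o^2 - 5.51*o + 0.27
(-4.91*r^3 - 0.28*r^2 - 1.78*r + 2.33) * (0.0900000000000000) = -0.4419*r^3 - 0.0252*r^2 - 0.1602*r + 0.2097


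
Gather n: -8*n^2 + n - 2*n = -8*n^2 - n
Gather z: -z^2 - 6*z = -z^2 - 6*z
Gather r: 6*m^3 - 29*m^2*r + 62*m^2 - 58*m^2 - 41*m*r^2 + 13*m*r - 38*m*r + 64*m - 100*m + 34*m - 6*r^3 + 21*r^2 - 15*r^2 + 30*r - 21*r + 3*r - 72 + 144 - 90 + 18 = 6*m^3 + 4*m^2 - 2*m - 6*r^3 + r^2*(6 - 41*m) + r*(-29*m^2 - 25*m + 12)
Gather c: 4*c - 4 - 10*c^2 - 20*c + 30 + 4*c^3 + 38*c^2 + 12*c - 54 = 4*c^3 + 28*c^2 - 4*c - 28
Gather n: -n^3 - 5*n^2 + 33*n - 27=-n^3 - 5*n^2 + 33*n - 27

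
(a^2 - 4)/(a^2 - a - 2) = (a + 2)/(a + 1)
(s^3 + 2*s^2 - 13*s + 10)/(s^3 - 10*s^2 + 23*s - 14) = (s + 5)/(s - 7)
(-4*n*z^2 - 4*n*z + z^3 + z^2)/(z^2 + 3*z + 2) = z*(-4*n + z)/(z + 2)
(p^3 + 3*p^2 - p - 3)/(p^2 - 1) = p + 3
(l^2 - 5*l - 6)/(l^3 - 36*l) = (l + 1)/(l*(l + 6))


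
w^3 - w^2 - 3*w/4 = w*(w - 3/2)*(w + 1/2)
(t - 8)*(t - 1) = t^2 - 9*t + 8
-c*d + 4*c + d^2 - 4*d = (-c + d)*(d - 4)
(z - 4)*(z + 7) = z^2 + 3*z - 28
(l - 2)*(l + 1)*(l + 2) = l^3 + l^2 - 4*l - 4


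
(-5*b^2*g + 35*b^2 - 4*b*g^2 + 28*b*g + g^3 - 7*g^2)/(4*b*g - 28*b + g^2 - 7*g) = (-5*b^2 - 4*b*g + g^2)/(4*b + g)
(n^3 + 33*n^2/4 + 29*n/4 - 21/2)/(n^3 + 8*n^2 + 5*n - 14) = (n - 3/4)/(n - 1)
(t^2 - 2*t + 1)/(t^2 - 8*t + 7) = (t - 1)/(t - 7)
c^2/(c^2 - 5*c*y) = c/(c - 5*y)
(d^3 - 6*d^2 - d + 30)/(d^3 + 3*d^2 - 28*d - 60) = (d - 3)/(d + 6)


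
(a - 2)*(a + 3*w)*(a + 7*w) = a^3 + 10*a^2*w - 2*a^2 + 21*a*w^2 - 20*a*w - 42*w^2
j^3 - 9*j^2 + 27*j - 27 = (j - 3)^3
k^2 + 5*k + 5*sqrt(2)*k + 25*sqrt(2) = (k + 5)*(k + 5*sqrt(2))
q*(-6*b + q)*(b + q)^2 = -6*b^3*q - 11*b^2*q^2 - 4*b*q^3 + q^4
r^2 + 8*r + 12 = (r + 2)*(r + 6)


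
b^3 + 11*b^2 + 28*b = b*(b + 4)*(b + 7)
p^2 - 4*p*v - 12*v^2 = (p - 6*v)*(p + 2*v)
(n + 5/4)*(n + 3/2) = n^2 + 11*n/4 + 15/8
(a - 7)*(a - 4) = a^2 - 11*a + 28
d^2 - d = d*(d - 1)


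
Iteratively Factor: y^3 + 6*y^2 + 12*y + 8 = (y + 2)*(y^2 + 4*y + 4) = (y + 2)^2*(y + 2)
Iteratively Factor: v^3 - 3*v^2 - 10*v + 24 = (v + 3)*(v^2 - 6*v + 8) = (v - 2)*(v + 3)*(v - 4)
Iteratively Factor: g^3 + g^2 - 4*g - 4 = (g + 1)*(g^2 - 4) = (g - 2)*(g + 1)*(g + 2)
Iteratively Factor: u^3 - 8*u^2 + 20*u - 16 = (u - 2)*(u^2 - 6*u + 8) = (u - 4)*(u - 2)*(u - 2)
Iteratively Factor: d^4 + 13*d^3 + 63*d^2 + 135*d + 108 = (d + 3)*(d^3 + 10*d^2 + 33*d + 36) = (d + 3)*(d + 4)*(d^2 + 6*d + 9) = (d + 3)^2*(d + 4)*(d + 3)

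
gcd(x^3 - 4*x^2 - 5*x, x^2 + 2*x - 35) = x - 5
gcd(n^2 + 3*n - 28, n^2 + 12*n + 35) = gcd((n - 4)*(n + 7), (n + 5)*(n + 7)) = n + 7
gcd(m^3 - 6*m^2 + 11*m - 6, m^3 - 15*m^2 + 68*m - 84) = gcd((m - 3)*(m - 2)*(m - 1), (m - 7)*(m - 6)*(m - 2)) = m - 2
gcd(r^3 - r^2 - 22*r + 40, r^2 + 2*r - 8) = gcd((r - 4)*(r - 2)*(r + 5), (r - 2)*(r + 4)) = r - 2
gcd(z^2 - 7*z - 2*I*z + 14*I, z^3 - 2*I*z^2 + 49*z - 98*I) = z - 2*I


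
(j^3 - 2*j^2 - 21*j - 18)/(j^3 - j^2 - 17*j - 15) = (j - 6)/(j - 5)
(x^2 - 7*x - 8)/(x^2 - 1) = (x - 8)/(x - 1)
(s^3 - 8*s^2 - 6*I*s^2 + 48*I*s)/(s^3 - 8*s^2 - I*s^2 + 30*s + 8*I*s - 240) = s/(s + 5*I)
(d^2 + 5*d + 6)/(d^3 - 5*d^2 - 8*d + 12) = (d + 3)/(d^2 - 7*d + 6)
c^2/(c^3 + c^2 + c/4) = 4*c/(4*c^2 + 4*c + 1)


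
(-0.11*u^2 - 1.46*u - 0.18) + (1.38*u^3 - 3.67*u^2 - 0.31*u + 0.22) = 1.38*u^3 - 3.78*u^2 - 1.77*u + 0.04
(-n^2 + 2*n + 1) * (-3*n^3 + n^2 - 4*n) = 3*n^5 - 7*n^4 + 3*n^3 - 7*n^2 - 4*n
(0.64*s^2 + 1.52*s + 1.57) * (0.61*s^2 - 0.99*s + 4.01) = 0.3904*s^4 + 0.2936*s^3 + 2.0193*s^2 + 4.5409*s + 6.2957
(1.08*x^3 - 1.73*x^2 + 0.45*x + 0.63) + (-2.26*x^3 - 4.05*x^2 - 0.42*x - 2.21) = -1.18*x^3 - 5.78*x^2 + 0.03*x - 1.58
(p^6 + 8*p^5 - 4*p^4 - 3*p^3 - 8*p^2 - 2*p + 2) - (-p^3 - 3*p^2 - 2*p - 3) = p^6 + 8*p^5 - 4*p^4 - 2*p^3 - 5*p^2 + 5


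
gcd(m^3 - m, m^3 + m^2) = m^2 + m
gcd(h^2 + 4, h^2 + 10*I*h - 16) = h + 2*I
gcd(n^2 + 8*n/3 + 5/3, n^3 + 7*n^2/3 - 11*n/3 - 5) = n + 1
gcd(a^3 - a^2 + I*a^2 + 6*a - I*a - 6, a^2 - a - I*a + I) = a - 1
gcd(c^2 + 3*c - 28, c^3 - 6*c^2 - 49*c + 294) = c + 7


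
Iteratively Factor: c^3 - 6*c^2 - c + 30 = (c - 5)*(c^2 - c - 6) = (c - 5)*(c + 2)*(c - 3)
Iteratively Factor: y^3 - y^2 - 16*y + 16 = (y + 4)*(y^2 - 5*y + 4) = (y - 4)*(y + 4)*(y - 1)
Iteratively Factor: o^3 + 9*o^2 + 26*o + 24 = (o + 4)*(o^2 + 5*o + 6) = (o + 2)*(o + 4)*(o + 3)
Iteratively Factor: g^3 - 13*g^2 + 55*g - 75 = (g - 5)*(g^2 - 8*g + 15) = (g - 5)^2*(g - 3)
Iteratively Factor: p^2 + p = (p)*(p + 1)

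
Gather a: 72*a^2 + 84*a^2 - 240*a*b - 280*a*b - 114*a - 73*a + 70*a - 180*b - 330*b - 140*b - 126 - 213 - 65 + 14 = 156*a^2 + a*(-520*b - 117) - 650*b - 390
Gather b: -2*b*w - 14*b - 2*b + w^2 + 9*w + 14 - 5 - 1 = b*(-2*w - 16) + w^2 + 9*w + 8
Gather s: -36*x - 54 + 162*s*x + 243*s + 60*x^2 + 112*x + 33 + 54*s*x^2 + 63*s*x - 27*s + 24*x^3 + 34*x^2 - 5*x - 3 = s*(54*x^2 + 225*x + 216) + 24*x^3 + 94*x^2 + 71*x - 24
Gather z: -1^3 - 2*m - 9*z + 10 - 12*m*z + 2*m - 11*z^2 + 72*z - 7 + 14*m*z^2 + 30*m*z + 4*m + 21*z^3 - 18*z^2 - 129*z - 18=4*m + 21*z^3 + z^2*(14*m - 29) + z*(18*m - 66) - 16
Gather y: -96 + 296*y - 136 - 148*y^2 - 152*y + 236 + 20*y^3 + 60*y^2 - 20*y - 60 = 20*y^3 - 88*y^2 + 124*y - 56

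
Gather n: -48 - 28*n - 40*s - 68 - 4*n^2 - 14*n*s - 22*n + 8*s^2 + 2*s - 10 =-4*n^2 + n*(-14*s - 50) + 8*s^2 - 38*s - 126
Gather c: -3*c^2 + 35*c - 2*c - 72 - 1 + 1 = -3*c^2 + 33*c - 72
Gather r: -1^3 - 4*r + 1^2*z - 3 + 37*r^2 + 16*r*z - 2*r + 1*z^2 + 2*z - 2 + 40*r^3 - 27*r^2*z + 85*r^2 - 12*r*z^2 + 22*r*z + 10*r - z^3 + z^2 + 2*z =40*r^3 + r^2*(122 - 27*z) + r*(-12*z^2 + 38*z + 4) - z^3 + 2*z^2 + 5*z - 6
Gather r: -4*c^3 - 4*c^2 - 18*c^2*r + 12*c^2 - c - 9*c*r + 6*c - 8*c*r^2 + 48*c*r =-4*c^3 + 8*c^2 - 8*c*r^2 + 5*c + r*(-18*c^2 + 39*c)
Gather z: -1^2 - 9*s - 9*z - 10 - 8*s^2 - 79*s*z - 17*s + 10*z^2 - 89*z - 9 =-8*s^2 - 26*s + 10*z^2 + z*(-79*s - 98) - 20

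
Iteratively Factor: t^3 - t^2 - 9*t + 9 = (t - 1)*(t^2 - 9) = (t - 1)*(t + 3)*(t - 3)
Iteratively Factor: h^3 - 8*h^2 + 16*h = (h - 4)*(h^2 - 4*h) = h*(h - 4)*(h - 4)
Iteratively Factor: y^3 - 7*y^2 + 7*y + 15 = (y - 5)*(y^2 - 2*y - 3) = (y - 5)*(y + 1)*(y - 3)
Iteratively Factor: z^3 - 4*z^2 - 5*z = (z - 5)*(z^2 + z) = (z - 5)*(z + 1)*(z)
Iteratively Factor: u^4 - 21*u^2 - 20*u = (u - 5)*(u^3 + 5*u^2 + 4*u) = (u - 5)*(u + 4)*(u^2 + u) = (u - 5)*(u + 1)*(u + 4)*(u)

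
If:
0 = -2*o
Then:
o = 0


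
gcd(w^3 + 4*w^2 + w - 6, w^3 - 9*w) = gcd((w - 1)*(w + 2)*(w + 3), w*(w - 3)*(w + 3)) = w + 3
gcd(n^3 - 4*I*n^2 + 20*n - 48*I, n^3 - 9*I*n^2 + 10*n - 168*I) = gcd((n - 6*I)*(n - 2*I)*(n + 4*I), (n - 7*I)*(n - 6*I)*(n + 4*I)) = n^2 - 2*I*n + 24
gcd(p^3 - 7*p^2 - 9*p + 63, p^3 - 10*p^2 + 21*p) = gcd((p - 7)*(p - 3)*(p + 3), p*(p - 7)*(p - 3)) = p^2 - 10*p + 21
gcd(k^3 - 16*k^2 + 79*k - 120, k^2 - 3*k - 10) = k - 5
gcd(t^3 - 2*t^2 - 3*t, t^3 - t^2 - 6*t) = t^2 - 3*t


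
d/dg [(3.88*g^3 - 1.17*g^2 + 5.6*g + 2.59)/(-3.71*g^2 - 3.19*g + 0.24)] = (-14.3948*g^4 - 24.7544*g^3 + 27.3019*g^2 + 18.6562*g + 9.6061)/(13.7641*g^4 + 23.6698*g^3 + 8.3953*g^2 - 1.5312*g + 0.0576)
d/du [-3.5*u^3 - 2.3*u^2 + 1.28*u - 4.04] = -10.5*u^2 - 4.6*u + 1.28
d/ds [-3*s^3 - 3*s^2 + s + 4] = -9*s^2 - 6*s + 1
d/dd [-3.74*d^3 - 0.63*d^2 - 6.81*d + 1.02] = -11.22*d^2 - 1.26*d - 6.81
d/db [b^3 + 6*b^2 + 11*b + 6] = 3*b^2 + 12*b + 11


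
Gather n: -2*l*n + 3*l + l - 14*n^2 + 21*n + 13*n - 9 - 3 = 4*l - 14*n^2 + n*(34 - 2*l) - 12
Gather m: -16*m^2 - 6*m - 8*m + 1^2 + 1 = -16*m^2 - 14*m + 2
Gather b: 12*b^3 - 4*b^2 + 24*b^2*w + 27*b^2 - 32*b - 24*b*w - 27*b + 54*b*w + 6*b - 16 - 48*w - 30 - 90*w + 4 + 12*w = 12*b^3 + b^2*(24*w + 23) + b*(30*w - 53) - 126*w - 42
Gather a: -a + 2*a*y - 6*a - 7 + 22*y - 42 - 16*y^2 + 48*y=a*(2*y - 7) - 16*y^2 + 70*y - 49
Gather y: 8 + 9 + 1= 18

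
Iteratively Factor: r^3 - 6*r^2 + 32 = (r + 2)*(r^2 - 8*r + 16) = (r - 4)*(r + 2)*(r - 4)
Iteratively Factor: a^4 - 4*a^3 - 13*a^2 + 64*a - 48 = (a - 3)*(a^3 - a^2 - 16*a + 16) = (a - 3)*(a + 4)*(a^2 - 5*a + 4) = (a - 4)*(a - 3)*(a + 4)*(a - 1)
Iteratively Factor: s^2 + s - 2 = (s + 2)*(s - 1)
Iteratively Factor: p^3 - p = (p - 1)*(p^2 + p) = (p - 1)*(p + 1)*(p)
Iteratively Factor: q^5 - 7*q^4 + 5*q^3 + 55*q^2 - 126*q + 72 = (q + 3)*(q^4 - 10*q^3 + 35*q^2 - 50*q + 24) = (q - 1)*(q + 3)*(q^3 - 9*q^2 + 26*q - 24) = (q - 4)*(q - 1)*(q + 3)*(q^2 - 5*q + 6) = (q - 4)*(q - 3)*(q - 1)*(q + 3)*(q - 2)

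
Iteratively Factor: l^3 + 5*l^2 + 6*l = (l + 3)*(l^2 + 2*l) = (l + 2)*(l + 3)*(l)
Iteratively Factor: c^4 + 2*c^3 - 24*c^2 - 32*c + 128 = (c - 4)*(c^3 + 6*c^2 - 32) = (c - 4)*(c - 2)*(c^2 + 8*c + 16) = (c - 4)*(c - 2)*(c + 4)*(c + 4)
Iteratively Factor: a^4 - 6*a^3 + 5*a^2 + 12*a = (a)*(a^3 - 6*a^2 + 5*a + 12) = a*(a + 1)*(a^2 - 7*a + 12) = a*(a - 4)*(a + 1)*(a - 3)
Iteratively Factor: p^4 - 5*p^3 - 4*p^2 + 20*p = (p - 2)*(p^3 - 3*p^2 - 10*p) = (p - 2)*(p + 2)*(p^2 - 5*p) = (p - 5)*(p - 2)*(p + 2)*(p)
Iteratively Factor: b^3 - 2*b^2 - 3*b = (b + 1)*(b^2 - 3*b) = (b - 3)*(b + 1)*(b)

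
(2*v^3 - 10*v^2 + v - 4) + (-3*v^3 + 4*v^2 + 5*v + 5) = -v^3 - 6*v^2 + 6*v + 1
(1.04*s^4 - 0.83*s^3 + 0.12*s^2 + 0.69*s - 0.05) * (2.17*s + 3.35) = 2.2568*s^5 + 1.6829*s^4 - 2.5201*s^3 + 1.8993*s^2 + 2.203*s - 0.1675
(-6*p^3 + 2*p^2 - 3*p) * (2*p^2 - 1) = -12*p^5 + 4*p^4 - 2*p^2 + 3*p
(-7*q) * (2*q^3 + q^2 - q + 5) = -14*q^4 - 7*q^3 + 7*q^2 - 35*q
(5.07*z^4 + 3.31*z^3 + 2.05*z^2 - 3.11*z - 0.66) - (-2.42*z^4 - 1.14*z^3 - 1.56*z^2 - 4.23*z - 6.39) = 7.49*z^4 + 4.45*z^3 + 3.61*z^2 + 1.12*z + 5.73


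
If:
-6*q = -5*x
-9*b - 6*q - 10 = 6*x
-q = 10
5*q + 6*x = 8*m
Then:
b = 122/9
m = -61/4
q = -10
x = -12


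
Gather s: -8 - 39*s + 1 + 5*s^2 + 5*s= 5*s^2 - 34*s - 7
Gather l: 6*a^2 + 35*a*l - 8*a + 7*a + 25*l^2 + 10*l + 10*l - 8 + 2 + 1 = 6*a^2 - a + 25*l^2 + l*(35*a + 20) - 5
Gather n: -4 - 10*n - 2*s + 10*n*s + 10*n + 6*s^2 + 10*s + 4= 10*n*s + 6*s^2 + 8*s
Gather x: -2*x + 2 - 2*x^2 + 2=-2*x^2 - 2*x + 4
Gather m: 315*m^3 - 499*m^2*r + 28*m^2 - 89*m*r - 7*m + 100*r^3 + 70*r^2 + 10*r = 315*m^3 + m^2*(28 - 499*r) + m*(-89*r - 7) + 100*r^3 + 70*r^2 + 10*r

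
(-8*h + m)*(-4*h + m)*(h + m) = 32*h^3 + 20*h^2*m - 11*h*m^2 + m^3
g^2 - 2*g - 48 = (g - 8)*(g + 6)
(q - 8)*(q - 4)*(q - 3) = q^3 - 15*q^2 + 68*q - 96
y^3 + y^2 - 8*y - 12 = (y - 3)*(y + 2)^2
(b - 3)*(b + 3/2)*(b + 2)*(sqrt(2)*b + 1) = sqrt(2)*b^4 + sqrt(2)*b^3/2 + b^3 - 15*sqrt(2)*b^2/2 + b^2/2 - 9*sqrt(2)*b - 15*b/2 - 9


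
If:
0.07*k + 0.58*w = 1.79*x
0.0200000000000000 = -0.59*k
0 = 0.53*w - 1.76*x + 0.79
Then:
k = -0.03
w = 19.67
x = 6.37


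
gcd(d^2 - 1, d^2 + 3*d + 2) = d + 1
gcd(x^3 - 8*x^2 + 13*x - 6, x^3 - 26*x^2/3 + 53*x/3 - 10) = x^2 - 7*x + 6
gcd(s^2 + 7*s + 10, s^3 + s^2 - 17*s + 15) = s + 5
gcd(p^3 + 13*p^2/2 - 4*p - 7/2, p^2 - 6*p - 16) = 1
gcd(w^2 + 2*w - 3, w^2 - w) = w - 1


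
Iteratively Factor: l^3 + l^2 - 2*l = (l)*(l^2 + l - 2) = l*(l + 2)*(l - 1)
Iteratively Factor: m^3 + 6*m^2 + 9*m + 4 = (m + 1)*(m^2 + 5*m + 4) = (m + 1)*(m + 4)*(m + 1)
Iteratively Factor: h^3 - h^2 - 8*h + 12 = (h + 3)*(h^2 - 4*h + 4) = (h - 2)*(h + 3)*(h - 2)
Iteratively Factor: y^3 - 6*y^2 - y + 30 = (y - 3)*(y^2 - 3*y - 10) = (y - 5)*(y - 3)*(y + 2)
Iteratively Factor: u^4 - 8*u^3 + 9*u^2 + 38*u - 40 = (u + 2)*(u^3 - 10*u^2 + 29*u - 20) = (u - 5)*(u + 2)*(u^2 - 5*u + 4) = (u - 5)*(u - 1)*(u + 2)*(u - 4)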